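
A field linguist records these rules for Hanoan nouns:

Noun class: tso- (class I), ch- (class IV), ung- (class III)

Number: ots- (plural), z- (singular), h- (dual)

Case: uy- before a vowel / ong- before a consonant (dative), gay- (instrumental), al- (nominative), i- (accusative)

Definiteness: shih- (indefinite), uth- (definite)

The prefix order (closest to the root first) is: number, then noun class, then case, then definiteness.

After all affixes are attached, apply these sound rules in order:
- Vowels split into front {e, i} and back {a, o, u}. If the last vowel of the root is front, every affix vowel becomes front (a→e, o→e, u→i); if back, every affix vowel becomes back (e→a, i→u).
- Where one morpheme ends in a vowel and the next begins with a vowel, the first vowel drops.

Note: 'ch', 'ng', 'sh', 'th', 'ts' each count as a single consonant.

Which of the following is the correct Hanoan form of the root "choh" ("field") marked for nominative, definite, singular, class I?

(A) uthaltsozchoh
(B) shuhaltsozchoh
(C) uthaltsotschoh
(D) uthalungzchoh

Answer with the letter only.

A

Attach number singular z- → zchoh.
Attach noun class class I tso- → tsozchoh.
Attach case nominative al- → altsozchoh.
Attach definiteness definite uth- → uthaltsozchoh.
Vowel harmony: no change.
Vowel deletion: no change.
So the correct form is uthaltsozchoh, option (A).
(C) uthaltsotschoh is wrong: it uses plural instead of singular for number.
(D) uthalungzchoh is wrong: it uses class III instead of class I for noun class.
(B) shuhaltsozchoh is wrong: it uses indefinite instead of definite for definiteness.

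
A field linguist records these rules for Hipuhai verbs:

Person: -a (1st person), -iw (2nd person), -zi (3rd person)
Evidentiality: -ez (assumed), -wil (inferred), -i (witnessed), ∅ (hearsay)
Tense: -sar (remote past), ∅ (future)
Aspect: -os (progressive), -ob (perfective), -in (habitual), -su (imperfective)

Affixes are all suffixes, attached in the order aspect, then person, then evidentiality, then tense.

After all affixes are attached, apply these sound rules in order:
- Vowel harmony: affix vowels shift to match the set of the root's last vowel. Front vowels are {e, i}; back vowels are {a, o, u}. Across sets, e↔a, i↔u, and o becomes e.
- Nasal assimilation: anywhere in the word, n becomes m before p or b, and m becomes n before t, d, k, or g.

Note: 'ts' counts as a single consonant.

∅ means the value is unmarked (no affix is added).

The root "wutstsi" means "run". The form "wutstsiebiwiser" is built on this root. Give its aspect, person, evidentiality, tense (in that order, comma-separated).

perfective, 2nd person, witnessed, remote past

Segment: wutstsi-ob-iw-i-sar.
aspect: -ob → perfective.
person: -iw → 2nd person.
evidentiality: -i → witnessed.
tense: -sar → remote past.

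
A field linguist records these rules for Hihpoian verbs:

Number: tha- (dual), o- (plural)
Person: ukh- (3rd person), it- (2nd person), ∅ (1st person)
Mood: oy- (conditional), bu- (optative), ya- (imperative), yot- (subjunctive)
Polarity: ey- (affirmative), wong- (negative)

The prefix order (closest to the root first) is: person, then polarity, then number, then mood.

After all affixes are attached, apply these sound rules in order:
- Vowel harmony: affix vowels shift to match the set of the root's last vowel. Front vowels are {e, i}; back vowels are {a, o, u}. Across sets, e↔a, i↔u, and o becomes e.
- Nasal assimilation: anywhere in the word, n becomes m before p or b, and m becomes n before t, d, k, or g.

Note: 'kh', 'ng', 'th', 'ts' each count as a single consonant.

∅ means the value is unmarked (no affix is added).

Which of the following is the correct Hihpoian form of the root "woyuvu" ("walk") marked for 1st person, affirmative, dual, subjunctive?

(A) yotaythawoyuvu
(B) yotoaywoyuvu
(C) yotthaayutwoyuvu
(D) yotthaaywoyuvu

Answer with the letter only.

D

person = 1st person: zero marking, form stays woyuvu.
Attach polarity affirmative ey- → eywoyuvu.
Attach number dual tha- → thaeywoyuvu.
Attach mood subjunctive yot- → yotthaeywoyuvu.
Apply vowel harmony: yotthaeywoyuvu → yotthaaywoyuvu.
Nasal assimilation: no change.
So the correct form is yotthaaywoyuvu, option (D).
(C) yotthaayutwoyuvu is wrong: it uses 2nd person instead of 1st person for person.
(B) yotoaywoyuvu is wrong: it uses plural instead of dual for number.
(A) yotaythawoyuvu is wrong: it has the affixes in the wrong order.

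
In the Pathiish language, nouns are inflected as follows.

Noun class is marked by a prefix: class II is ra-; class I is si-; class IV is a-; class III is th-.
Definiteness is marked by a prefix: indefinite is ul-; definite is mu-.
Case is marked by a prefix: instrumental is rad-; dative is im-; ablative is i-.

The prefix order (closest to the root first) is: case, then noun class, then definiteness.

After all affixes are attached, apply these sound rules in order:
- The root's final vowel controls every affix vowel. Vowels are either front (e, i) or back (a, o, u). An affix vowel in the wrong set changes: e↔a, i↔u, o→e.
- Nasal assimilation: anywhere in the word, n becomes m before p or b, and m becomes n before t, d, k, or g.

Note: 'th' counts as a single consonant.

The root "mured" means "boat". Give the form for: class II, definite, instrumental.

mireredmured

Attach case instrumental rad- → radmured.
Attach noun class class II ra- → raradmured.
Attach definiteness definite mu- → muraradmured.
Apply vowel harmony: muraradmured → mireredmured.
Nasal assimilation: no change.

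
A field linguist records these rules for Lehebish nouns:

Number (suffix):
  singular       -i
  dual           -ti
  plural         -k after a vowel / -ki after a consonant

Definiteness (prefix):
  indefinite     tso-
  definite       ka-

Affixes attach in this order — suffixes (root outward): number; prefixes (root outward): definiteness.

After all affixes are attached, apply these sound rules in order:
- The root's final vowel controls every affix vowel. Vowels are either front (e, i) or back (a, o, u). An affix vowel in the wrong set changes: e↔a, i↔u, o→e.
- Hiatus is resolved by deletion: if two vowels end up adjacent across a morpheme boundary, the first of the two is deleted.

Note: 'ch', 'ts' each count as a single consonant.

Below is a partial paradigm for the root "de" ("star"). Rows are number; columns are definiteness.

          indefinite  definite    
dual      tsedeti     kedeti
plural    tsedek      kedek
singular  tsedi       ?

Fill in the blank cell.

Attach definiteness definite ka- → kade.
Attach number singular -i → kadei.
Apply vowel harmony: kadei → kedei.
Apply vowel deletion: kedei → kedi.

kedi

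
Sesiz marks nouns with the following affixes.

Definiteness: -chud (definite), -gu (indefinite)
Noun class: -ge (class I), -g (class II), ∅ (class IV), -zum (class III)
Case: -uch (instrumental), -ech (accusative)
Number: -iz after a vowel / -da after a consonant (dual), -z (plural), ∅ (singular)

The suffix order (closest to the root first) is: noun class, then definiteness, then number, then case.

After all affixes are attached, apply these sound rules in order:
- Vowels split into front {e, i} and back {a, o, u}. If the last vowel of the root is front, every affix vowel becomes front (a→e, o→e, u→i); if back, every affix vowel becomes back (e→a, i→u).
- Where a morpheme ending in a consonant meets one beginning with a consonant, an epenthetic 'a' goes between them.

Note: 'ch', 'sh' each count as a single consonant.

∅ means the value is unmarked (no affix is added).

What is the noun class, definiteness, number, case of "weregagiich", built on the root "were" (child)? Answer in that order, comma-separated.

class II, indefinite, singular, instrumental

Segment: were-g-gu-uch.
noun class: -g → class II.
definiteness: -gu → indefinite.
number: ∅ → singular.
case: -uch → instrumental.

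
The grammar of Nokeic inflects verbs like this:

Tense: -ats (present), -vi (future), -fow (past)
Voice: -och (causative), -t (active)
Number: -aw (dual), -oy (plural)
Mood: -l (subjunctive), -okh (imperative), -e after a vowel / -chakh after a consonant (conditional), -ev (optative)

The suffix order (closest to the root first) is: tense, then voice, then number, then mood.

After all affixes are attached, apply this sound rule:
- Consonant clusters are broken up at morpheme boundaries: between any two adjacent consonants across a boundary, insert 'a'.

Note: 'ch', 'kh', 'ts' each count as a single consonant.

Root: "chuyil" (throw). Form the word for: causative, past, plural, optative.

chuyilafowochoyev

Attach tense past -fow → chuyilfow.
Attach voice causative -och → chuyilfowoch.
Attach number plural -oy → chuyilfowochoy.
Attach mood optative -ev → chuyilfowochoyev.
Apply epenthesis: chuyilfowochoyev → chuyilafowochoyev.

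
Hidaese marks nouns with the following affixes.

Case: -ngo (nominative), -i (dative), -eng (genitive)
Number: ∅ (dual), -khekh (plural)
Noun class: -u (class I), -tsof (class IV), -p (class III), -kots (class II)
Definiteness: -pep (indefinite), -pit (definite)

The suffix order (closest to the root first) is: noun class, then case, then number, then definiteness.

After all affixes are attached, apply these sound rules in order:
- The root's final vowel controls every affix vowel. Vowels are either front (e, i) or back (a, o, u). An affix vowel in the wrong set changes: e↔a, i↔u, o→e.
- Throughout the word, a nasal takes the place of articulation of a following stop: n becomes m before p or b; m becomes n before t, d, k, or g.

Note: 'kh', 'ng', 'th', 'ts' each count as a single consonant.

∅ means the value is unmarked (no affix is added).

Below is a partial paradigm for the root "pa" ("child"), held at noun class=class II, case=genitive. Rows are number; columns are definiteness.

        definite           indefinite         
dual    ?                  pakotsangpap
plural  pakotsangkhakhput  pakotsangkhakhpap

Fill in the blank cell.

pakotsangput

Attach noun class class II -kots → pakots.
Attach case genitive -eng → pakotseng.
number = dual: zero marking, form stays pakotseng.
Attach definiteness definite -pit → pakotsengpit.
Apply vowel harmony: pakotsengpit → pakotsangput.
Nasal assimilation: no change.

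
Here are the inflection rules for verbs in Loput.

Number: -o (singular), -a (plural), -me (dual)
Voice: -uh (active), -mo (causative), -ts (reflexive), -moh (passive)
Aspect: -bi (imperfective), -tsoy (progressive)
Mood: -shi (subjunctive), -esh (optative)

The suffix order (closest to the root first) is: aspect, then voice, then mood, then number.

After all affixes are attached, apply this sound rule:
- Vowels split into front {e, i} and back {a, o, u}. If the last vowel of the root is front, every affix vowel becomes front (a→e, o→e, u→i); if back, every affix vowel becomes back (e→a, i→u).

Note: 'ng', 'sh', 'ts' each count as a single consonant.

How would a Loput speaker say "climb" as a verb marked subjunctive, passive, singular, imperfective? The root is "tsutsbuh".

Attach aspect imperfective -bi → tsutsbuhbi.
Attach voice passive -moh → tsutsbuhbimoh.
Attach mood subjunctive -shi → tsutsbuhbimohshi.
Attach number singular -o → tsutsbuhbimohshio.
Apply vowel harmony: tsutsbuhbimohshio → tsutsbuhbumohshuo.

tsutsbuhbumohshuo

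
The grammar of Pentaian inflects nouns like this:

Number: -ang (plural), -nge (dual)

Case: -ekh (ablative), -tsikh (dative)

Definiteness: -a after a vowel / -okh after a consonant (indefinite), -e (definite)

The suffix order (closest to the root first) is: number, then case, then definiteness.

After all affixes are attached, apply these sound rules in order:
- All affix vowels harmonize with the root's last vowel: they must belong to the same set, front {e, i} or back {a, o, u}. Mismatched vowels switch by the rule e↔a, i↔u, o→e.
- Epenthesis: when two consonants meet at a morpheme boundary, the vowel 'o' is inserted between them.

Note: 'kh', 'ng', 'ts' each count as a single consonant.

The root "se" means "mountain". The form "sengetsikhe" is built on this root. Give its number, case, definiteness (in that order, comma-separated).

dual, dative, definite

Segment: se-nge-tsikh-e.
number: -nge → dual.
case: -tsikh → dative.
definiteness: -e → definite.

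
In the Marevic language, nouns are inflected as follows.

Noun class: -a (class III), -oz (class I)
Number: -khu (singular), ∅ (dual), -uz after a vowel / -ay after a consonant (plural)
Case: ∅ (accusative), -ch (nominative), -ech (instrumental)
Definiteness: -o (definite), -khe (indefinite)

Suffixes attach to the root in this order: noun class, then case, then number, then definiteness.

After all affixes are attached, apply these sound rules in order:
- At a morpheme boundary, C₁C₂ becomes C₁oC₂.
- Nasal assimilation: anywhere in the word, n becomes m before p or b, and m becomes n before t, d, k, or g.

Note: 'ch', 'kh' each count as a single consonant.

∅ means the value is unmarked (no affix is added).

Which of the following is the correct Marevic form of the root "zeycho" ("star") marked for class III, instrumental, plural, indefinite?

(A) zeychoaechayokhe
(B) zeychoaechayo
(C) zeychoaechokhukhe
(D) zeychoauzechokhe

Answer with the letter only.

A

Attach noun class class III -a → zeychoa.
Attach case instrumental -ech → zeychoaech.
Attach number plural -ay (after consonant 'ch') → zeychoaechay.
Attach definiteness indefinite -khe → zeychoaechaykhe.
Apply epenthesis: zeychoaechaykhe → zeychoaechayokhe.
Nasal assimilation: no change.
So the correct form is zeychoaechayokhe, option (A).
(C) zeychoaechokhukhe is wrong: it uses singular instead of plural for number.
(B) zeychoaechayo is wrong: it uses definite instead of indefinite for definiteness.
(D) zeychoauzechokhe is wrong: it has the affixes in the wrong order.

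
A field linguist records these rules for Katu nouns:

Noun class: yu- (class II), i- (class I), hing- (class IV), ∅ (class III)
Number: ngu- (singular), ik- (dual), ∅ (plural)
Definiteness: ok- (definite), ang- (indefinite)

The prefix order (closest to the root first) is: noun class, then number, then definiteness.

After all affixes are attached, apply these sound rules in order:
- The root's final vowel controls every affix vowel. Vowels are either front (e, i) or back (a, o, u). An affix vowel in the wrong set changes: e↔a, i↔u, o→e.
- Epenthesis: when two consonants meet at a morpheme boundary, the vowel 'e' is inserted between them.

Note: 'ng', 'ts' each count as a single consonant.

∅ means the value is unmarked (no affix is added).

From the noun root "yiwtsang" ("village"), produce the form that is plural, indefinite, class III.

noun class = class III: zero marking, form stays yiwtsang.
number = plural: zero marking, form stays yiwtsang.
Attach definiteness indefinite ang- → angyiwtsang.
Vowel harmony: no change.
Apply epenthesis: angyiwtsang → angeyiwtsang.

angeyiwtsang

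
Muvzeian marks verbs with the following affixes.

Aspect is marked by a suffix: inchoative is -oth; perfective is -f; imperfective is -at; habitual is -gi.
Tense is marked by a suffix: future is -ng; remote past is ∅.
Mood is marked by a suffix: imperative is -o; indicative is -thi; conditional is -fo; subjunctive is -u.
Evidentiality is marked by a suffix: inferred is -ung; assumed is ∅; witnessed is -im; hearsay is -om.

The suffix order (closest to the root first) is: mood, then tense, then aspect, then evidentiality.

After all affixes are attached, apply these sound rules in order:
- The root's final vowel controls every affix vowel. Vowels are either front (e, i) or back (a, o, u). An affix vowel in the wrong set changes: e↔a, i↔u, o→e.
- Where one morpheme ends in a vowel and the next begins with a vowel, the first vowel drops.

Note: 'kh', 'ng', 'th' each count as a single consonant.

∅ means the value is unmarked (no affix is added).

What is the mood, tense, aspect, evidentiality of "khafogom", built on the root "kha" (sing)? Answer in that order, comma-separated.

Segment: kha-fo-gi-om.
mood: -fo → conditional.
tense: ∅ → remote past.
aspect: -gi → habitual.
evidentiality: -om → hearsay.

conditional, remote past, habitual, hearsay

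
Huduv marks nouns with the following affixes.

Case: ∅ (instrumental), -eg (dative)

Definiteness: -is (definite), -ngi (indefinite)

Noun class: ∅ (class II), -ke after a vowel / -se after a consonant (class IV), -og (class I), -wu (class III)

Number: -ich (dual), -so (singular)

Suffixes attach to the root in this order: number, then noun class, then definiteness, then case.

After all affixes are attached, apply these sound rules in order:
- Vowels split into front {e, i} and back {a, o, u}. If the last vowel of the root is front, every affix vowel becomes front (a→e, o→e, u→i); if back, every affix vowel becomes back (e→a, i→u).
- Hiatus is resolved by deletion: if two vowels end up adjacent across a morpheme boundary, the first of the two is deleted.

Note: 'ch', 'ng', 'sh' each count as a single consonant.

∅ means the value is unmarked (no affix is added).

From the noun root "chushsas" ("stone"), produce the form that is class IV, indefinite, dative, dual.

chushsasuchsangag

Attach number dual -ich → chushsasich.
Attach noun class class IV -se (after consonant 'ch') → chushsasichse.
Attach definiteness indefinite -ngi → chushsasichsengi.
Attach case dative -eg → chushsasichsengieg.
Apply vowel harmony: chushsasichsengieg → chushsasuchsanguag.
Apply vowel deletion: chushsasuchsanguag → chushsasuchsangag.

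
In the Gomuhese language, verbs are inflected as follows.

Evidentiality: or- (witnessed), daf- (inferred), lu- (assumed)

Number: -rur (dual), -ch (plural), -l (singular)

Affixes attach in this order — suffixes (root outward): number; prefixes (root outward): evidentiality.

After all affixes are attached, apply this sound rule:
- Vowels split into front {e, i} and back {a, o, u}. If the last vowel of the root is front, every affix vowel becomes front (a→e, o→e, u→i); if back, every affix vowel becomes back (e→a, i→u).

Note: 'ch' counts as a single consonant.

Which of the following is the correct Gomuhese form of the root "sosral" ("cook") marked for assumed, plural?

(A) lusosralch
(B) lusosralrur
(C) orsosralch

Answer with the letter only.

A

Attach evidentiality assumed lu- → lusosral.
Attach number plural -ch → lusosralch.
Vowel harmony: no change.
So the correct form is lusosralch, option (A).
(C) orsosralch is wrong: it uses witnessed instead of assumed for evidentiality.
(B) lusosralrur is wrong: it uses dual instead of plural for number.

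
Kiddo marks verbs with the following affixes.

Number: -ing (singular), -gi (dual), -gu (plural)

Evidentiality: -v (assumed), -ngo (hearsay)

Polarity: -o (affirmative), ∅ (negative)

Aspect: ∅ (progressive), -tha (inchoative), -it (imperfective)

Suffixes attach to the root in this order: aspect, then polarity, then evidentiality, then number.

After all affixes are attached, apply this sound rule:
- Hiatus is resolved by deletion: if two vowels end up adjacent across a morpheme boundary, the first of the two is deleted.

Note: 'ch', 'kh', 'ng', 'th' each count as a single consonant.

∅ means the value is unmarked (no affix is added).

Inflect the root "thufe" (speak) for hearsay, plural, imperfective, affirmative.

Attach aspect imperfective -it → thufeit.
Attach polarity affirmative -o → thufeito.
Attach evidentiality hearsay -ngo → thufeitongo.
Attach number plural -gu → thufeitongogu.
Apply vowel deletion: thufeitongogu → thufitongogu.

thufitongogu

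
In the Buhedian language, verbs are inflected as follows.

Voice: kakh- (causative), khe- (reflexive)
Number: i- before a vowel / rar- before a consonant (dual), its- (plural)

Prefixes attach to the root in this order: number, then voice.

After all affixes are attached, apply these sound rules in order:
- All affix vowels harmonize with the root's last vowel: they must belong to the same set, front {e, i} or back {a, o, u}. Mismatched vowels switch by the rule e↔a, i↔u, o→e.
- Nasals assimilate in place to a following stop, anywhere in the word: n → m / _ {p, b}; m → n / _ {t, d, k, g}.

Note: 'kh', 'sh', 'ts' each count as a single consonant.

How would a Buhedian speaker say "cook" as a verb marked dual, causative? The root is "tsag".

kakhrartsag

Attach number dual rar- (before consonant 'ts') → rartsag.
Attach voice causative kakh- → kakhrartsag.
Vowel harmony: no change.
Nasal assimilation: no change.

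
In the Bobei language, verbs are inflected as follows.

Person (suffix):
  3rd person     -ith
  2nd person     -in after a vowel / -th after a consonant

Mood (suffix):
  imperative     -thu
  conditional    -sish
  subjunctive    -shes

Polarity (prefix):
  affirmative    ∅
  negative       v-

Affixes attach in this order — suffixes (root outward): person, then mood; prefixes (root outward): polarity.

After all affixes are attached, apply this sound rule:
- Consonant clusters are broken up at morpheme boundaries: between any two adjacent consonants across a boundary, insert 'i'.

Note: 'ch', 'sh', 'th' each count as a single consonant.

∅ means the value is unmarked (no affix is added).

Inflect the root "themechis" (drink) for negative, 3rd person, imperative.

Attach person 3rd person -ith → themechisith.
Attach polarity negative v- → vthemechisith.
Attach mood imperative -thu → vthemechisiththu.
Apply epenthesis: vthemechisiththu → vithemechisithithu.

vithemechisithithu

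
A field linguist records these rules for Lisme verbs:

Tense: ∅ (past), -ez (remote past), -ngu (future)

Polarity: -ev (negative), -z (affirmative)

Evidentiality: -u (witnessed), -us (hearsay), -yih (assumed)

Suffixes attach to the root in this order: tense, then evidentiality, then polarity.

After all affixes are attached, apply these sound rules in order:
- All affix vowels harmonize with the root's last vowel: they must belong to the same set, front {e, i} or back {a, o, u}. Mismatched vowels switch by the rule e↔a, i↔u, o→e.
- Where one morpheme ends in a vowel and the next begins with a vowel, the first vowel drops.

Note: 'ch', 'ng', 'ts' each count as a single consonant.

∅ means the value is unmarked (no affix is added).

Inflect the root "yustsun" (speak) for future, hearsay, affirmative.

Attach tense future -ngu → yustsunngu.
Attach evidentiality hearsay -us → yustsunnguus.
Attach polarity affirmative -z → yustsunnguusz.
Vowel harmony: no change.
Apply vowel deletion: yustsunnguusz → yustsunngusz.

yustsunngusz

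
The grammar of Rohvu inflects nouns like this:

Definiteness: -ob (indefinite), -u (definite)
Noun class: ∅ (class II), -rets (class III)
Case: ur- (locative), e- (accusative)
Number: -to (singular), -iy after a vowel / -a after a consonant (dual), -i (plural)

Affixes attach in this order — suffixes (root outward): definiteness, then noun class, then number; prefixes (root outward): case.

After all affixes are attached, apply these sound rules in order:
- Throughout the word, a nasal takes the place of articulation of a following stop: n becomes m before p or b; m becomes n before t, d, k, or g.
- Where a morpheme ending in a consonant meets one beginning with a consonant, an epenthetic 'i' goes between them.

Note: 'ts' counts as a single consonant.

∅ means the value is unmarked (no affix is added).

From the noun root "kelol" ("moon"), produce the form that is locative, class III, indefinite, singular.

Attach case locative ur- → urkelol.
Attach definiteness indefinite -ob → urkelolob.
Attach noun class class III -rets → urkelolobrets.
Attach number singular -to → urkelolobretsto.
Nasal assimilation: no change.
Apply epenthesis: urkelolobretsto → urikelolobiretsito.

urikelolobiretsito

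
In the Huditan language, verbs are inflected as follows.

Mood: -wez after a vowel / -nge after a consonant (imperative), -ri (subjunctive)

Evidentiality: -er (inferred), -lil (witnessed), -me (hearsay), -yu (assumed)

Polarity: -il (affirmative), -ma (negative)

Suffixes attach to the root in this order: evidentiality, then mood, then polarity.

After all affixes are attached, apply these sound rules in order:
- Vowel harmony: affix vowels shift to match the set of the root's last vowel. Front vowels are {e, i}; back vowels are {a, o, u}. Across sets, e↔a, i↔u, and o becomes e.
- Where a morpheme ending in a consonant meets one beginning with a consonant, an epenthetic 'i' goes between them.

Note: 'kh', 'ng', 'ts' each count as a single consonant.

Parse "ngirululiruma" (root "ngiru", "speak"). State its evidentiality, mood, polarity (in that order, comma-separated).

Segment: ngiru-lil-ri-ma.
evidentiality: -lil → witnessed.
mood: -ri → subjunctive.
polarity: -ma → negative.

witnessed, subjunctive, negative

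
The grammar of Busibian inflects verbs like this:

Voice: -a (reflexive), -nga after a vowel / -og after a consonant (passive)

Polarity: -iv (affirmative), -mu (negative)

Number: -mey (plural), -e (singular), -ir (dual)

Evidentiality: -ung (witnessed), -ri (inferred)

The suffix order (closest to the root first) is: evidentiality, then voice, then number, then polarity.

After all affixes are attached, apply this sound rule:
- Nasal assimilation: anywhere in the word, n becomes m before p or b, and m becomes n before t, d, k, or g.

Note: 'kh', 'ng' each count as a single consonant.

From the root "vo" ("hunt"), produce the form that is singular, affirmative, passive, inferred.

Attach evidentiality inferred -ri → vori.
Attach voice passive -nga (after vowel 'i') → voringa.
Attach number singular -e → voringae.
Attach polarity affirmative -iv → voringaeiv.
Nasal assimilation: no change.

voringaeiv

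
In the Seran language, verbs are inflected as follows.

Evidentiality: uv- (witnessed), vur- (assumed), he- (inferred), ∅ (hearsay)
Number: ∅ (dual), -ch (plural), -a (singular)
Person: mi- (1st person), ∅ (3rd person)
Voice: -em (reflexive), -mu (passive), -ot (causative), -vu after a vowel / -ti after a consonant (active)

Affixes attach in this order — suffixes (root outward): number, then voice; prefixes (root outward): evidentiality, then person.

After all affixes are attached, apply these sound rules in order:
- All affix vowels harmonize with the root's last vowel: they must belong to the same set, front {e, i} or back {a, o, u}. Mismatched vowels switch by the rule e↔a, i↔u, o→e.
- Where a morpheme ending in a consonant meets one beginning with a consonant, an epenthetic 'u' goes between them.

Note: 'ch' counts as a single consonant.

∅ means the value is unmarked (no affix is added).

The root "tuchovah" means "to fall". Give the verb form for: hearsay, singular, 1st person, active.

mutuchovahavu

evidentiality = hearsay: zero marking, form stays tuchovah.
Attach number singular -a → tuchovaha.
Attach voice active -vu (after vowel 'a') → tuchovahavu.
Attach person 1st person mi- → mituchovahavu.
Apply vowel harmony: mituchovahavu → mutuchovahavu.
Epenthesis: no change.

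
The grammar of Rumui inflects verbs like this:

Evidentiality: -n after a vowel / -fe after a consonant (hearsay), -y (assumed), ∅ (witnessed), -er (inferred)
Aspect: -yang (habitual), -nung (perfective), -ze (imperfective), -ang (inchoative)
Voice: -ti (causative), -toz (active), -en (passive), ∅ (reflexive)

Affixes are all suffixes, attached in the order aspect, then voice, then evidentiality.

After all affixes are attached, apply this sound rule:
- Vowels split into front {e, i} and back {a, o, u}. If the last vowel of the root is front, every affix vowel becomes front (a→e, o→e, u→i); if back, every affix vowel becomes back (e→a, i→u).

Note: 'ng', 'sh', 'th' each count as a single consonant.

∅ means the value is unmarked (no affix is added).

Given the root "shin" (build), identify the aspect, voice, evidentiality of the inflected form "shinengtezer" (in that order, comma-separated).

Segment: shin-ang-toz-er.
aspect: -ang → inchoative.
voice: -toz → active.
evidentiality: -er → inferred.

inchoative, active, inferred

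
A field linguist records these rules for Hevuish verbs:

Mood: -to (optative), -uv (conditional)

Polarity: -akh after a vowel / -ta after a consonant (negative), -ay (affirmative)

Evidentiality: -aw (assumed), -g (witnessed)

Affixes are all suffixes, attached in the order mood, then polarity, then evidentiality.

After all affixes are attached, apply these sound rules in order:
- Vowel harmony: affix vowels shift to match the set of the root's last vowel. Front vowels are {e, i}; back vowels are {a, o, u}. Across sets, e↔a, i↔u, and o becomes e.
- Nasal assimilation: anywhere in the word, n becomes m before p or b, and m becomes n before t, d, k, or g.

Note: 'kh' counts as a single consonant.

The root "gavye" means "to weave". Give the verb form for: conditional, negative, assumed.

Attach mood conditional -uv → gavyeuv.
Attach polarity negative -ta (after consonant 'v') → gavyeuvta.
Attach evidentiality assumed -aw → gavyeuvtaaw.
Apply vowel harmony: gavyeuvtaaw → gavyeivteew.
Nasal assimilation: no change.

gavyeivteew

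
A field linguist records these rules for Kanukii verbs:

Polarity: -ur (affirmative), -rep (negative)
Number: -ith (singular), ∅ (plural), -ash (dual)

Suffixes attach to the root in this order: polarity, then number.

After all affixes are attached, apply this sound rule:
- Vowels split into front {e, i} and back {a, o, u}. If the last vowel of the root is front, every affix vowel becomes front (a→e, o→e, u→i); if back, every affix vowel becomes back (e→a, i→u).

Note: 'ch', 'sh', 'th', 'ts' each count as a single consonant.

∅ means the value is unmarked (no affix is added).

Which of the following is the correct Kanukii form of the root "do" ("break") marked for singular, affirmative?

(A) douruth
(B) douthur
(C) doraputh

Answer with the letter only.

Attach polarity affirmative -ur → dour.
Attach number singular -ith → dourith.
Apply vowel harmony: dourith → douruth.
So the correct form is douruth, option (A).
(B) douthur is wrong: it has the affixes in the wrong order.
(C) doraputh is wrong: it uses negative instead of affirmative for polarity.

A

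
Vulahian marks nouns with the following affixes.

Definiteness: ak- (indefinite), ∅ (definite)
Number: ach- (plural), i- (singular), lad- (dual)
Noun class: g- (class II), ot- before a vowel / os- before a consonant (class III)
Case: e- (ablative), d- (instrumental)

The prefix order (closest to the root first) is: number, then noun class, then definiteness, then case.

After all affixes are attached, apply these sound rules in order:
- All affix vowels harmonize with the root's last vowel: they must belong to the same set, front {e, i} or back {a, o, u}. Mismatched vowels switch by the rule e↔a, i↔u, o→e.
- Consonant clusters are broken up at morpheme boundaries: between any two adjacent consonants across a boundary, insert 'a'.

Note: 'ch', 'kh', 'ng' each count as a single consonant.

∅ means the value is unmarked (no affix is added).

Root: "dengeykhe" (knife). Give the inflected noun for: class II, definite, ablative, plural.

Attach number plural ach- → achdengeykhe.
Attach noun class class II g- → gachdengeykhe.
definiteness = definite: zero marking, form stays gachdengeykhe.
Attach case ablative e- → egachdengeykhe.
Apply vowel harmony: egachdengeykhe → egechdengeykhe.
Apply epenthesis: egechdengeykhe → egechadengeykhe.

egechadengeykhe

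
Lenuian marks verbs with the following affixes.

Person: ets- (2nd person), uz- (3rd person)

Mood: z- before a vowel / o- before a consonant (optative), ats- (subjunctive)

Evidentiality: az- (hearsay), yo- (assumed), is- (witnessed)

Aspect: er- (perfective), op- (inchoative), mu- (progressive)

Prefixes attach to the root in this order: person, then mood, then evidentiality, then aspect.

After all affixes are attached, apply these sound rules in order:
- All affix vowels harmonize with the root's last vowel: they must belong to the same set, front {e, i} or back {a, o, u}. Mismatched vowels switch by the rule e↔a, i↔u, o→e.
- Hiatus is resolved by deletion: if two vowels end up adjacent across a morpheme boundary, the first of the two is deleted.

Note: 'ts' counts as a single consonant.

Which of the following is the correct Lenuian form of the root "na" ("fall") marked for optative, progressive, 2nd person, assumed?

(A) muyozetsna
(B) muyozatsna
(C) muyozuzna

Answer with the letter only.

Attach person 2nd person ets- → etsna.
Attach mood optative z- (before vowel 'e') → zetsna.
Attach evidentiality assumed yo- → yozetsna.
Attach aspect progressive mu- → muyozetsna.
Apply vowel harmony: muyozetsna → muyozatsna.
Vowel deletion: no change.
So the correct form is muyozatsna, option (B).
(C) muyozuzna is wrong: it uses 3rd person instead of 2nd person for person.
(A) muyozetsna is wrong: it fails to apply the sound rule(s).

B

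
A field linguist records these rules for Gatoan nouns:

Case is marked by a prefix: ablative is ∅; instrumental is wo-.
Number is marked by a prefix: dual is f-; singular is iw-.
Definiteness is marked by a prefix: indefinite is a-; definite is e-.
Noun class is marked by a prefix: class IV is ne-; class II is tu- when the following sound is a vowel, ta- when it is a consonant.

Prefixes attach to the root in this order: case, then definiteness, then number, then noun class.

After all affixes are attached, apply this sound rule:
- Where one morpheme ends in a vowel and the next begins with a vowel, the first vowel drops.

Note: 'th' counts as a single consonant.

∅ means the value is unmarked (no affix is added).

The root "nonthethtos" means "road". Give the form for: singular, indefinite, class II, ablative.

case = ablative: zero marking, form stays nonthethtos.
Attach definiteness indefinite a- → anonthethtos.
Attach number singular iw- → iwanonthethtos.
Attach noun class class II tu- (before vowel 'i') → tuiwanonthethtos.
Apply vowel deletion: tuiwanonthethtos → tiwanonthethtos.

tiwanonthethtos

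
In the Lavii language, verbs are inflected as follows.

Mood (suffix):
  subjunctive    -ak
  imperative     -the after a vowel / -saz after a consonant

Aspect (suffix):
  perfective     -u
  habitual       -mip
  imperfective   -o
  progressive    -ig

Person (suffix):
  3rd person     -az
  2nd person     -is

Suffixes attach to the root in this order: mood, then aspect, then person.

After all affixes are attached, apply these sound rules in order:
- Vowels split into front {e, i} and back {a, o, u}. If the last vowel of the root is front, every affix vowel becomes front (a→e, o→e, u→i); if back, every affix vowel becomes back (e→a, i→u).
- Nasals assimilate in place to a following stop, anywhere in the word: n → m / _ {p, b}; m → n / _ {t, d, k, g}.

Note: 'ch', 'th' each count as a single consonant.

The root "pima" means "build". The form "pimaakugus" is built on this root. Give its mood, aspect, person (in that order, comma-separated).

Segment: pima-ak-ig-is.
mood: -ak → subjunctive.
aspect: -ig → progressive.
person: -is → 2nd person.

subjunctive, progressive, 2nd person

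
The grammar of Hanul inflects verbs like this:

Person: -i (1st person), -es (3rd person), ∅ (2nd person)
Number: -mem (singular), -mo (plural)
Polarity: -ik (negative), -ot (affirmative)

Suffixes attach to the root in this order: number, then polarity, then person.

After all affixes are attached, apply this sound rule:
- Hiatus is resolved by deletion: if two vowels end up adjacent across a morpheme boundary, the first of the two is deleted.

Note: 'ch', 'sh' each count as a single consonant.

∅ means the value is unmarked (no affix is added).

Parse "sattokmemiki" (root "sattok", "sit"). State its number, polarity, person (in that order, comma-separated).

singular, negative, 1st person

Segment: sattok-mem-ik-i.
number: -mem → singular.
polarity: -ik → negative.
person: -i → 1st person.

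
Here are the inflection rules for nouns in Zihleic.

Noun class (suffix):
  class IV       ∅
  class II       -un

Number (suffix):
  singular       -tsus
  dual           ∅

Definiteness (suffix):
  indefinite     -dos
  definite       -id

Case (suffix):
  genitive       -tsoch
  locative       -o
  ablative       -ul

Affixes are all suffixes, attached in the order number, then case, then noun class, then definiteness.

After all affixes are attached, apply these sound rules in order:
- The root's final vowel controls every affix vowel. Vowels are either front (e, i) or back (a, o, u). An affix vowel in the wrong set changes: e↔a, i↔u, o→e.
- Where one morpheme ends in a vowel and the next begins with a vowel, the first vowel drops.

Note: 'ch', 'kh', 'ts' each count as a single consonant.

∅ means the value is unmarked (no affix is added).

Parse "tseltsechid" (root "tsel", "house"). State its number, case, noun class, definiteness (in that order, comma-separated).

Segment: tsel-tsoch-id.
number: ∅ → dual.
case: -tsoch → genitive.
noun class: ∅ → class IV.
definiteness: -id → definite.

dual, genitive, class IV, definite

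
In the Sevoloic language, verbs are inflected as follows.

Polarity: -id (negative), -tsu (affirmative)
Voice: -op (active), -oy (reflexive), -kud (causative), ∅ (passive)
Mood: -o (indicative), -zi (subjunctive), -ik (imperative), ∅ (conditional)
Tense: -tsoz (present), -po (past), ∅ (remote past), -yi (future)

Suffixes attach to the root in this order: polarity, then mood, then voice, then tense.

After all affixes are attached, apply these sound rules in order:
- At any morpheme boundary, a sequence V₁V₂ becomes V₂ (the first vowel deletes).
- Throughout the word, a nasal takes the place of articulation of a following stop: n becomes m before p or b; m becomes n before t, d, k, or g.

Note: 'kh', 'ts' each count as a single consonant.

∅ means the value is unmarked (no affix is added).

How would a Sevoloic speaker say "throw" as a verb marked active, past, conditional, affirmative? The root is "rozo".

Attach polarity affirmative -tsu → rozotsu.
mood = conditional: zero marking, form stays rozotsu.
Attach voice active -op → rozotsuop.
Attach tense past -po → rozotsuoppo.
Apply vowel deletion: rozotsuoppo → rozotsoppo.
Nasal assimilation: no change.

rozotsoppo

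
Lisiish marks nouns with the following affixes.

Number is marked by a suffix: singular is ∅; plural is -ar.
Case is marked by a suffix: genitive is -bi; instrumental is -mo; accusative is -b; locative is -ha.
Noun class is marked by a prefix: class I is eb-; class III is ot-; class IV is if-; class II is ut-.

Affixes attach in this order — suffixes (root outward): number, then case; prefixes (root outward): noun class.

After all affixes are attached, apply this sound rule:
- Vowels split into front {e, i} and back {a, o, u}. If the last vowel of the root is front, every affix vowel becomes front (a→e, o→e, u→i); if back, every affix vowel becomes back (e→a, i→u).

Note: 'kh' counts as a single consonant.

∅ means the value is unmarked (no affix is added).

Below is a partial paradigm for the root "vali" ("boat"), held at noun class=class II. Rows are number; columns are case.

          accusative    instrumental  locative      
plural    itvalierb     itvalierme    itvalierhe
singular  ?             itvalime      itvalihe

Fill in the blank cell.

number = singular: zero marking, form stays vali.
Attach case accusative -b → valib.
Attach noun class class II ut- → utvalib.
Apply vowel harmony: utvalib → itvalib.

itvalib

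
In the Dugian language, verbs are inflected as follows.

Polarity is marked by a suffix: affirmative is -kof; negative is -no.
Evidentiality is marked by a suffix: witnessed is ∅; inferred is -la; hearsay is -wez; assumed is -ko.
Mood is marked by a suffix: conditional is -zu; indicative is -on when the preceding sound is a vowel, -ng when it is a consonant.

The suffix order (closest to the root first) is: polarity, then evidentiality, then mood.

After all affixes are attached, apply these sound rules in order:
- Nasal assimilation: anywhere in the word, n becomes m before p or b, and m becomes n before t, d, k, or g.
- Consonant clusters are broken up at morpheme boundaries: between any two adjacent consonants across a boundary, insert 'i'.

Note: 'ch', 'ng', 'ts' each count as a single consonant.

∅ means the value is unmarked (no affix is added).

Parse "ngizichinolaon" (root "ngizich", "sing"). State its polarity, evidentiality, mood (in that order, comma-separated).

negative, inferred, indicative

Segment: ngizich-no-la-on.
polarity: -no → negative.
evidentiality: -la → inferred.
mood: -on/ng → indicative.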